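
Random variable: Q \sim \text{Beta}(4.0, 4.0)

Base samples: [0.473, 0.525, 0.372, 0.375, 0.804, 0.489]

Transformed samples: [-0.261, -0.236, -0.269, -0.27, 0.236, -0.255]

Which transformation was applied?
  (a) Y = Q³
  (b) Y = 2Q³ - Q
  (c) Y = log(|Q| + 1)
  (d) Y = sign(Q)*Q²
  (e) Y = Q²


Checking option (b) Y = 2Q³ - Q:
  Q = 0.473 -> Y = -0.261 ✓
  Q = 0.525 -> Y = -0.236 ✓
  Q = 0.372 -> Y = -0.269 ✓
All samples match this transformation.

(b) 2Q³ - Q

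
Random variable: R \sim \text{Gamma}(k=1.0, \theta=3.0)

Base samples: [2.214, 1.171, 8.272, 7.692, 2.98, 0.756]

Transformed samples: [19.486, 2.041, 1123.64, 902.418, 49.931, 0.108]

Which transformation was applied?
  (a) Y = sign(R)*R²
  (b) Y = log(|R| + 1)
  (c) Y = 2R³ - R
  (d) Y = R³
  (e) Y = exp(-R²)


Checking option (c) Y = 2R³ - R:
  R = 2.214 -> Y = 19.486 ✓
  R = 1.171 -> Y = 2.041 ✓
  R = 8.272 -> Y = 1123.64 ✓
All samples match this transformation.

(c) 2R³ - R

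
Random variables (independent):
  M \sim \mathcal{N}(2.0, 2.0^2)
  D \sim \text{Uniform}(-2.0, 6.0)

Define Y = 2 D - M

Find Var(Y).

For independent RVs: Var(aX + bY) = a²Var(X) + b²Var(Y)
Var(M) = 4
Var(D) = 5.3333333
Var(Y) = (-1)²*4 + 2²*5.3333333
= 1*4 + 4*5.3333333 = 25.333333

25.333333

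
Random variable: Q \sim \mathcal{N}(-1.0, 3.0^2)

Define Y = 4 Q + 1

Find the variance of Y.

For Y = aQ + b: Var(Y) = a² * Var(Q)
Var(Q) = 3.0^2 = 9
Var(Y) = 4² * 9 = 16 * 9 = 144

144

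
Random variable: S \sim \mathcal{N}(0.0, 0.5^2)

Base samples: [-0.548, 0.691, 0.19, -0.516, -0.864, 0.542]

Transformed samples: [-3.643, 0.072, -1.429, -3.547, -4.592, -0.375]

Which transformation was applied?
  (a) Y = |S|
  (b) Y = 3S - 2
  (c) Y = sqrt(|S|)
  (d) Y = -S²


Checking option (b) Y = 3S - 2:
  S = -0.548 -> Y = -3.643 ✓
  S = 0.691 -> Y = 0.072 ✓
  S = 0.19 -> Y = -1.429 ✓
All samples match this transformation.

(b) 3S - 2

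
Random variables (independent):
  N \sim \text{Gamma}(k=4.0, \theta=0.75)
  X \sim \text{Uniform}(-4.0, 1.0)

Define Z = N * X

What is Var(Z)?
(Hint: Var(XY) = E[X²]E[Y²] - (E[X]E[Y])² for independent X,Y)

Var(XY) = E[X²]E[Y²] - (E[X]E[Y])²
E[N] = 3, Var(N) = 2.25
E[X] = -1.5, Var(X) = 2.0833333
E[N²] = 2.25 + 3² = 11.25
E[X²] = 2.0833333 + (-1.5)² = 4.3333333
Var(Z) = 11.25*4.3333333 - (3*(-1.5))²
= 48.75 - 20.25 = 28.5

28.5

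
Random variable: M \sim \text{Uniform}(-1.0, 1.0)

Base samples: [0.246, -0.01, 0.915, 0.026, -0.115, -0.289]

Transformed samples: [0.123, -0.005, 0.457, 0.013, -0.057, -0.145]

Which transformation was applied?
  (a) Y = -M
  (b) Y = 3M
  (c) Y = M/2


Checking option (c) Y = M/2:
  M = 0.246 -> Y = 0.123 ✓
  M = -0.01 -> Y = -0.005 ✓
  M = 0.915 -> Y = 0.457 ✓
All samples match this transformation.

(c) M/2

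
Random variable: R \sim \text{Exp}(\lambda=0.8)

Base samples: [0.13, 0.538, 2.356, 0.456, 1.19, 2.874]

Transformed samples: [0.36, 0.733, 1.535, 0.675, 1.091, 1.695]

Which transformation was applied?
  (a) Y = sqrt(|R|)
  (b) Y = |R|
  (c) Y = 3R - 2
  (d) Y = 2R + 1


Checking option (a) Y = sqrt(|R|):
  R = 0.13 -> Y = 0.36 ✓
  R = 0.538 -> Y = 0.733 ✓
  R = 2.356 -> Y = 1.535 ✓
All samples match this transformation.

(a) sqrt(|R|)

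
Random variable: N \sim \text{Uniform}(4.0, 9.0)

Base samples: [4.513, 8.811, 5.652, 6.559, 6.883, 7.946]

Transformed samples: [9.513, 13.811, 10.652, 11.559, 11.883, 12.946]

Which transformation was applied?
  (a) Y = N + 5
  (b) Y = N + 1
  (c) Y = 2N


Checking option (a) Y = N + 5:
  N = 4.513 -> Y = 9.513 ✓
  N = 8.811 -> Y = 13.811 ✓
  N = 5.652 -> Y = 10.652 ✓
All samples match this transformation.

(a) N + 5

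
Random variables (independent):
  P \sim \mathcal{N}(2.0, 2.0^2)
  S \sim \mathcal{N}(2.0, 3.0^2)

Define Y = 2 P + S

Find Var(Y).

For independent RVs: Var(aX + bY) = a²Var(X) + b²Var(Y)
Var(P) = 4
Var(S) = 9
Var(Y) = 2²*4 + 1²*9
= 4*4 + 1*9 = 25

25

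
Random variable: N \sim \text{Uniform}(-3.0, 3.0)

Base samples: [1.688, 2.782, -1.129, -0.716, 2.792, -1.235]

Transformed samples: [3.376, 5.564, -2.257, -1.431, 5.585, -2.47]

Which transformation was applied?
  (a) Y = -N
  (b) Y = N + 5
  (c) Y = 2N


Checking option (c) Y = 2N:
  N = 1.688 -> Y = 3.376 ✓
  N = 2.782 -> Y = 5.564 ✓
  N = -1.129 -> Y = -2.257 ✓
All samples match this transformation.

(c) 2N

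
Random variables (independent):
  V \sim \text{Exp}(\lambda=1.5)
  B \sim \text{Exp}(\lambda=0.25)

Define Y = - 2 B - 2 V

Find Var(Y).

For independent RVs: Var(aX + bY) = a²Var(X) + b²Var(Y)
Var(V) = 0.44444444
Var(B) = 16
Var(Y) = (-2)²*0.44444444 + (-2)²*16
= 4*0.44444444 + 4*16 = 65.777778

65.777778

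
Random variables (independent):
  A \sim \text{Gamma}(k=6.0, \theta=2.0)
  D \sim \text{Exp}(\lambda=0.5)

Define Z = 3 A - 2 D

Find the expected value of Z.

E[Z] = 3*E[A] - 2*E[D]
E[A] = 12
E[D] = 2
E[Z] = 3*12 - 2*2 = 32

32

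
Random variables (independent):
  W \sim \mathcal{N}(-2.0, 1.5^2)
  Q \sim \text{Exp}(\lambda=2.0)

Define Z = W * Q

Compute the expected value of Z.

For independent RVs: E[XY] = E[X]*E[Y]
E[W] = -2
E[Q] = 0.5
E[Z] = -2 * 0.5 = -1

-1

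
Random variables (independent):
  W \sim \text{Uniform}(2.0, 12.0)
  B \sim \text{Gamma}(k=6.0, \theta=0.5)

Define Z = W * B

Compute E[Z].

For independent RVs: E[XY] = E[X]*E[Y]
E[W] = 7
E[B] = 3
E[Z] = 7 * 3 = 21

21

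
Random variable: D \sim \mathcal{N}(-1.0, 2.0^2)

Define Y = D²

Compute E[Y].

Using E[X²] = Var(X) + (E[X])²:
E[D] = -1
Var(D) = 2.0^2 = 4
E[D²] = 4 + (-1)² = 4 + 1 = 5

5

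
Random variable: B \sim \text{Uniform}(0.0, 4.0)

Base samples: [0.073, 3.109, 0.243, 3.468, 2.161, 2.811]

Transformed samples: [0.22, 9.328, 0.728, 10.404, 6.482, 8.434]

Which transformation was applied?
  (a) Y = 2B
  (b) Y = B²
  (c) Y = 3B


Checking option (c) Y = 3B:
  B = 0.073 -> Y = 0.22 ✓
  B = 3.109 -> Y = 9.328 ✓
  B = 0.243 -> Y = 0.728 ✓
All samples match this transformation.

(c) 3B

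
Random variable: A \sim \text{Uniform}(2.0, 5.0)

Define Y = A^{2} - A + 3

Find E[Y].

E[Y] = 1*E[A²] - 1*E[A] + 3
E[A] = 3.5
E[A²] = Var(A) + (E[A])² = 0.75 + 12.25 = 13
E[Y] = 1*13 - 1*3.5 + 3 = 12.5

12.5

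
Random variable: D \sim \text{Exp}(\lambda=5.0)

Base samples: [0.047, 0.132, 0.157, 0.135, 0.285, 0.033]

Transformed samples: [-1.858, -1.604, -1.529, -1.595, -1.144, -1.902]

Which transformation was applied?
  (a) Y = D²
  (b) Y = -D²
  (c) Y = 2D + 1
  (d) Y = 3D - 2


Checking option (d) Y = 3D - 2:
  D = 0.047 -> Y = -1.858 ✓
  D = 0.132 -> Y = -1.604 ✓
  D = 0.157 -> Y = -1.529 ✓
All samples match this transformation.

(d) 3D - 2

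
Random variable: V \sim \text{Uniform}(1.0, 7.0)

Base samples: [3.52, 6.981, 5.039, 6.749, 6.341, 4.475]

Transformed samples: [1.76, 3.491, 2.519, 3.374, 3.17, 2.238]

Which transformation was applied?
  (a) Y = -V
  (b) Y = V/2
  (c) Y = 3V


Checking option (b) Y = V/2:
  V = 3.52 -> Y = 1.76 ✓
  V = 6.981 -> Y = 3.491 ✓
  V = 5.039 -> Y = 2.519 ✓
All samples match this transformation.

(b) V/2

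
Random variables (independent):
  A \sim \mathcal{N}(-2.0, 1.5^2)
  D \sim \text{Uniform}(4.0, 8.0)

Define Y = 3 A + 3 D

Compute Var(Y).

For independent RVs: Var(aX + bY) = a²Var(X) + b²Var(Y)
Var(A) = 2.25
Var(D) = 1.3333333
Var(Y) = 3²*2.25 + 3²*1.3333333
= 9*2.25 + 9*1.3333333 = 32.25

32.25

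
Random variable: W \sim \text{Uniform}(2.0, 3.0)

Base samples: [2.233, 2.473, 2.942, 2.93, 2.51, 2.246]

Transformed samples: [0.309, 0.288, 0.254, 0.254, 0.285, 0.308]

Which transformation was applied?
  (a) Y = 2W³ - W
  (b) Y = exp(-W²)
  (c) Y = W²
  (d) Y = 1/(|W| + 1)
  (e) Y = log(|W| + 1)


Checking option (d) Y = 1/(|W| + 1):
  W = 2.233 -> Y = 0.309 ✓
  W = 2.473 -> Y = 0.288 ✓
  W = 2.942 -> Y = 0.254 ✓
All samples match this transformation.

(d) 1/(|W| + 1)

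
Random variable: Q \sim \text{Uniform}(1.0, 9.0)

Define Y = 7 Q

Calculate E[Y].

For Y = 7Q:
E[Y] = 7 * E[Q]
E[Q] = (1 + 9)/2 = 5
E[Y] = 7 * 5 = 35

35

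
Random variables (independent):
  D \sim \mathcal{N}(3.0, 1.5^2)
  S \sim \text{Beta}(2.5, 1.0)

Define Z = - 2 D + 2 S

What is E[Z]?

E[Z] = -2*E[D] + 2*E[S]
E[D] = 3
E[S] = 0.71428571
E[Z] = -2*3 + 2*0.71428571 = -4.5714286

-4.5714286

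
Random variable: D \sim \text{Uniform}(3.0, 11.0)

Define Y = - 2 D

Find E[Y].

For Y = -2D:
E[Y] = -2 * E[D]
E[D] = (3 + 11)/2 = 7
E[Y] = -2 * 7 = -14

-14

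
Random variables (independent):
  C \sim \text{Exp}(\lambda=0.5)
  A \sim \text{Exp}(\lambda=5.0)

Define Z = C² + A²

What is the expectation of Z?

E[Z] = E[C²] + E[A²]
E[C²] = Var(C) + E[C]² = 4 + 4 = 8
E[A²] = Var(A) + E[A]² = 0.04 + 0.04 = 0.08
E[Z] = 8 + 0.08 = 8.08

8.08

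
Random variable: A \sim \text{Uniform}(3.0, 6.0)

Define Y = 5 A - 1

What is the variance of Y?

For Y = aA + b: Var(Y) = a² * Var(A)
Var(A) = (6 - 3)^2/12 = 0.75
Var(Y) = 5² * 0.75 = 25 * 0.75 = 18.75

18.75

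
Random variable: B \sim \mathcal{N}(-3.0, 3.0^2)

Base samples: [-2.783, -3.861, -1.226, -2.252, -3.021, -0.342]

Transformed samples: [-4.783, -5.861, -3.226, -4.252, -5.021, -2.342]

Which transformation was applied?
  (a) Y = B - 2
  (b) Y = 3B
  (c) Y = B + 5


Checking option (a) Y = B - 2:
  B = -2.783 -> Y = -4.783 ✓
  B = -3.861 -> Y = -5.861 ✓
  B = -1.226 -> Y = -3.226 ✓
All samples match this transformation.

(a) B - 2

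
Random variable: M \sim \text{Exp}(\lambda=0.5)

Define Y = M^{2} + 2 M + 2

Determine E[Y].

E[Y] = 1*E[M²] + 2*E[M] + 2
E[M] = 2
E[M²] = Var(M) + (E[M])² = 4 + 4 = 8
E[Y] = 1*8 + 2*2 + 2 = 14

14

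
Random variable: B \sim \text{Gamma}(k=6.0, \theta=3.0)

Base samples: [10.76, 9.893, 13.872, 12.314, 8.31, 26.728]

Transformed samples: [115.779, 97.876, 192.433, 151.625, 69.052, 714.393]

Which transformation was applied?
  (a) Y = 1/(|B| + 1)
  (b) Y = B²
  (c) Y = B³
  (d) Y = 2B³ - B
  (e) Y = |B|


Checking option (b) Y = B²:
  B = 10.76 -> Y = 115.779 ✓
  B = 9.893 -> Y = 97.876 ✓
  B = 13.872 -> Y = 192.433 ✓
All samples match this transformation.

(b) B²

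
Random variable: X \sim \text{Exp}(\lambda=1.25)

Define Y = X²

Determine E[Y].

Using E[X²] = Var(X) + (E[X])²:
E[X] = 0.8
Var(X) = 1/1.25^2 = 0.64
E[X²] = 0.64 + 0.8² = 0.64 + 0.64 = 1.28

1.28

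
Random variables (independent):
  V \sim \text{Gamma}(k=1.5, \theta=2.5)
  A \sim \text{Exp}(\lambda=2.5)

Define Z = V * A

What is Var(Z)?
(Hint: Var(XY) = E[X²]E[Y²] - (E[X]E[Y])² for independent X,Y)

Var(XY) = E[X²]E[Y²] - (E[X]E[Y])²
E[V] = 3.75, Var(V) = 9.375
E[A] = 0.4, Var(A) = 0.16
E[V²] = 9.375 + 3.75² = 23.4375
E[A²] = 0.16 + 0.4² = 0.32
Var(Z) = 23.4375*0.32 - (3.75*0.4)²
= 7.5 - 2.25 = 5.25

5.25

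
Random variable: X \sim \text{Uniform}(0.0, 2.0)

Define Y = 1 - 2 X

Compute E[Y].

For Y = -2X + 1:
E[Y] = -2 * E[X] + 1
E[X] = (0 + 2)/2 = 1
E[Y] = -2 * 1 + 1 = -1

-1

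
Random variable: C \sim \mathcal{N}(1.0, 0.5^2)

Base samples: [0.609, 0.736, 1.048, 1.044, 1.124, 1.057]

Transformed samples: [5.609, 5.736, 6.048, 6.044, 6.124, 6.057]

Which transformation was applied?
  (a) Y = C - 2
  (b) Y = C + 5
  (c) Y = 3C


Checking option (b) Y = C + 5:
  C = 0.609 -> Y = 5.609 ✓
  C = 0.736 -> Y = 5.736 ✓
  C = 1.048 -> Y = 6.048 ✓
All samples match this transformation.

(b) C + 5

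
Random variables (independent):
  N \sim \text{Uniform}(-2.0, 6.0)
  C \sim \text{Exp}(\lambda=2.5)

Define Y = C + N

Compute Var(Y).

For independent RVs: Var(aX + bY) = a²Var(X) + b²Var(Y)
Var(N) = 5.3333333
Var(C) = 0.16
Var(Y) = 1²*5.3333333 + 1²*0.16
= 1*5.3333333 + 1*0.16 = 5.4933333

5.4933333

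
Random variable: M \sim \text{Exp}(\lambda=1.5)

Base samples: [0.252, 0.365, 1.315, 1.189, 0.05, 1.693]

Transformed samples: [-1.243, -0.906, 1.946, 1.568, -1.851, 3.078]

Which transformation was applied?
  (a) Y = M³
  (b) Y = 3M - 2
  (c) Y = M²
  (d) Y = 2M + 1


Checking option (b) Y = 3M - 2:
  M = 0.252 -> Y = -1.243 ✓
  M = 0.365 -> Y = -0.906 ✓
  M = 1.315 -> Y = 1.946 ✓
All samples match this transformation.

(b) 3M - 2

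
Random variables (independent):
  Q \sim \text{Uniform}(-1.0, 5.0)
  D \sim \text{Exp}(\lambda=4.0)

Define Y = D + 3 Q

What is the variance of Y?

For independent RVs: Var(aX + bY) = a²Var(X) + b²Var(Y)
Var(Q) = 3
Var(D) = 0.0625
Var(Y) = 3²*3 + 1²*0.0625
= 9*3 + 1*0.0625 = 27.0625

27.0625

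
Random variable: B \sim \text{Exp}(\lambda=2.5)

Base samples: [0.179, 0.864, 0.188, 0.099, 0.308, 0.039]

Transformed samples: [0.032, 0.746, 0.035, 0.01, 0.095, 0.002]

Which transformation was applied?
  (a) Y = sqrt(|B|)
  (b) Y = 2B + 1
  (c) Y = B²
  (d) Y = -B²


Checking option (c) Y = B²:
  B = 0.179 -> Y = 0.032 ✓
  B = 0.864 -> Y = 0.746 ✓
  B = 0.188 -> Y = 0.035 ✓
All samples match this transformation.

(c) B²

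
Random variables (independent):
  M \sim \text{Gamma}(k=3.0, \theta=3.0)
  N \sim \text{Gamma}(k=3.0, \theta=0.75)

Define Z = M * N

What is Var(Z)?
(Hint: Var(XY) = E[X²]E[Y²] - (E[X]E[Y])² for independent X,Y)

Var(XY) = E[X²]E[Y²] - (E[X]E[Y])²
E[M] = 9, Var(M) = 27
E[N] = 2.25, Var(N) = 1.6875
E[M²] = 27 + 9² = 108
E[N²] = 1.6875 + 2.25² = 6.75
Var(Z) = 108*6.75 - (9*2.25)²
= 729 - 410.0625 = 318.9375

318.9375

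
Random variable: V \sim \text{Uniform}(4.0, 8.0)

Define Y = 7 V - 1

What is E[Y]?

For Y = 7V - 1:
E[Y] = 7 * E[V] - 1
E[V] = (4 + 8)/2 = 6
E[Y] = 7 * 6 - 1 = 41

41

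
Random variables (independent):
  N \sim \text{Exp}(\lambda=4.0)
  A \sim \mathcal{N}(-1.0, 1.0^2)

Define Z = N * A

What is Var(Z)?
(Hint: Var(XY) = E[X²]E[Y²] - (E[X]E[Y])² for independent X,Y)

Var(XY) = E[X²]E[Y²] - (E[X]E[Y])²
E[N] = 0.25, Var(N) = 0.0625
E[A] = -1, Var(A) = 1
E[N²] = 0.0625 + 0.25² = 0.125
E[A²] = 1 + (-1)² = 2
Var(Z) = 0.125*2 - (0.25*(-1))²
= 0.25 - 0.0625 = 0.1875

0.1875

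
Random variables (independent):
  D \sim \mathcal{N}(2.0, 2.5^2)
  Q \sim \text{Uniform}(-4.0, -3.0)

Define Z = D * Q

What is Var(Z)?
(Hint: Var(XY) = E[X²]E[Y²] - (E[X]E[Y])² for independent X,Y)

Var(XY) = E[X²]E[Y²] - (E[X]E[Y])²
E[D] = 2, Var(D) = 6.25
E[Q] = -3.5, Var(Q) = 0.083333333
E[D²] = 6.25 + 2² = 10.25
E[Q²] = 0.083333333 + (-3.5)² = 12.333333
Var(Z) = 10.25*12.333333 - (2*(-3.5))²
= 126.41667 - 49 = 77.416667

77.416667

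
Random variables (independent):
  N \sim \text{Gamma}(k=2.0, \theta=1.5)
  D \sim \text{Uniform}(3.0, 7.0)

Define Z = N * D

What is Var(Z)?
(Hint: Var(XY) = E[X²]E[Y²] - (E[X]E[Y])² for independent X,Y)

Var(XY) = E[X²]E[Y²] - (E[X]E[Y])²
E[N] = 3, Var(N) = 4.5
E[D] = 5, Var(D) = 1.3333333
E[N²] = 4.5 + 3² = 13.5
E[D²] = 1.3333333 + 5² = 26.333333
Var(Z) = 13.5*26.333333 - (3*5)²
= 355.5 - 225 = 130.5

130.5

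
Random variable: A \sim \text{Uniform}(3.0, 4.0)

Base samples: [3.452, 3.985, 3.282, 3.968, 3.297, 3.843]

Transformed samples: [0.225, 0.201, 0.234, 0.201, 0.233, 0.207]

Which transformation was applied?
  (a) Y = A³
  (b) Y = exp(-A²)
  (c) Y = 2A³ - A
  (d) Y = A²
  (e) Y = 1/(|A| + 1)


Checking option (e) Y = 1/(|A| + 1):
  A = 3.452 -> Y = 0.225 ✓
  A = 3.985 -> Y = 0.201 ✓
  A = 3.282 -> Y = 0.234 ✓
All samples match this transformation.

(e) 1/(|A| + 1)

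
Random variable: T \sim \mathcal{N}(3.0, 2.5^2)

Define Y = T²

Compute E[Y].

E[T²] = Var(T) + (E[T])² = 6.25 + 9 = 15.25

15.25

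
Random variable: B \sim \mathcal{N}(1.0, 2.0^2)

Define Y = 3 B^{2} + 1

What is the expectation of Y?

E[Y] = 3*E[B²] + 1
E[B] = 1
E[B²] = Var(B) + (E[B])² = 4 + 1 = 5
E[Y] = 3*5 + 1 = 16

16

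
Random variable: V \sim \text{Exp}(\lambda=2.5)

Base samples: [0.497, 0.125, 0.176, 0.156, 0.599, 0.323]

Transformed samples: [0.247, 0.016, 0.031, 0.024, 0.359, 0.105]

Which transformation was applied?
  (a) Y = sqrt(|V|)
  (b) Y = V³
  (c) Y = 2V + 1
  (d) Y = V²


Checking option (d) Y = V²:
  V = 0.497 -> Y = 0.247 ✓
  V = 0.125 -> Y = 0.016 ✓
  V = 0.176 -> Y = 0.031 ✓
All samples match this transformation.

(d) V²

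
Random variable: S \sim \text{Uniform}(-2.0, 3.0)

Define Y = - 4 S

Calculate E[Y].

For Y = -4S:
E[Y] = -4 * E[S]
E[S] = (-2 + 3)/2 = 0.5
E[Y] = -4 * 0.5 = -2

-2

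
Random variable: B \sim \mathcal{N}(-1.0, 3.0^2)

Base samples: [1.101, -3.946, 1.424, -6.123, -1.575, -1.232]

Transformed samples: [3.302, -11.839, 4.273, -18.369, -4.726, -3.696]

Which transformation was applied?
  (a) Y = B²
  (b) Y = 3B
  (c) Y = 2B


Checking option (b) Y = 3B:
  B = 1.101 -> Y = 3.302 ✓
  B = -3.946 -> Y = -11.839 ✓
  B = 1.424 -> Y = 4.273 ✓
All samples match this transformation.

(b) 3B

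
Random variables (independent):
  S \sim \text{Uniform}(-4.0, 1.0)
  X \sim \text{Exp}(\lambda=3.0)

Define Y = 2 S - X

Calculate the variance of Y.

For independent RVs: Var(aX + bY) = a²Var(X) + b²Var(Y)
Var(S) = 2.0833333
Var(X) = 0.11111111
Var(Y) = 2²*2.0833333 + (-1)²*0.11111111
= 4*2.0833333 + 1*0.11111111 = 8.4444444

8.4444444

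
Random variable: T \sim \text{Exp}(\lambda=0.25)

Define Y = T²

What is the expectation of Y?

E[T²] = Var(T) + (E[T])² = 16 + 16 = 32

32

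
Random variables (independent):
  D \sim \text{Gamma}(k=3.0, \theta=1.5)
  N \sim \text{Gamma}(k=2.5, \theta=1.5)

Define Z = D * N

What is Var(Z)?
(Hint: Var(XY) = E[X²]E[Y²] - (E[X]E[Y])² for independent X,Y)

Var(XY) = E[X²]E[Y²] - (E[X]E[Y])²
E[D] = 4.5, Var(D) = 6.75
E[N] = 3.75, Var(N) = 5.625
E[D²] = 6.75 + 4.5² = 27
E[N²] = 5.625 + 3.75² = 19.6875
Var(Z) = 27*19.6875 - (4.5*3.75)²
= 531.5625 - 284.76562 = 246.79688

246.79688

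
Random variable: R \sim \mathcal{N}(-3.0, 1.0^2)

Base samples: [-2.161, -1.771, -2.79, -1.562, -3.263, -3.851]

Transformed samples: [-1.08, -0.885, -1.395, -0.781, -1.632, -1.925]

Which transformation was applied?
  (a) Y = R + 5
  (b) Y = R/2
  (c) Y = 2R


Checking option (b) Y = R/2:
  R = -2.161 -> Y = -1.08 ✓
  R = -1.771 -> Y = -0.885 ✓
  R = -2.79 -> Y = -1.395 ✓
All samples match this transformation.

(b) R/2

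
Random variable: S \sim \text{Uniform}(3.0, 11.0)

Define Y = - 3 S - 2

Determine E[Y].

For Y = -3S - 2:
E[Y] = -3 * E[S] - 2
E[S] = (3 + 11)/2 = 7
E[Y] = -3 * 7 - 2 = -23

-23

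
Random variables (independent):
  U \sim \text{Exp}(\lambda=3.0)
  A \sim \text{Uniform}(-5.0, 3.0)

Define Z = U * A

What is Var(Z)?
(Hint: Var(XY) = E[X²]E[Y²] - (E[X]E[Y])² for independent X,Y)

Var(XY) = E[X²]E[Y²] - (E[X]E[Y])²
E[U] = 0.33333333, Var(U) = 0.11111111
E[A] = -1, Var(A) = 5.3333333
E[U²] = 0.11111111 + 0.33333333² = 0.22222222
E[A²] = 5.3333333 + (-1)² = 6.3333333
Var(Z) = 0.22222222*6.3333333 - (0.33333333*(-1))²
= 1.4074074 - 0.11111111 = 1.2962963

1.2962963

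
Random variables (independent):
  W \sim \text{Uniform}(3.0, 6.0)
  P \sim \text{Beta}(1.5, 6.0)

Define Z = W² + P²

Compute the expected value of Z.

E[Z] = E[W²] + E[P²]
E[W²] = Var(W) + E[W]² = 0.75 + 20.25 = 21
E[P²] = Var(P) + E[P]² = 0.018823529 + 0.04 = 0.058823529
E[Z] = 21 + 0.058823529 = 21.058824

21.058824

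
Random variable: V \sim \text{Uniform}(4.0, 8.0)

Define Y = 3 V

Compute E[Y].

For Y = 3V:
E[Y] = 3 * E[V]
E[V] = (4 + 8)/2 = 6
E[Y] = 3 * 6 = 18

18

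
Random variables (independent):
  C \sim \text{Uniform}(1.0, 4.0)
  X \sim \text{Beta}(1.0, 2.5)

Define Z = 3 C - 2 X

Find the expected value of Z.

E[Z] = 3*E[C] - 2*E[X]
E[C] = 2.5
E[X] = 0.28571429
E[Z] = 3*2.5 - 2*0.28571429 = 6.9285714

6.9285714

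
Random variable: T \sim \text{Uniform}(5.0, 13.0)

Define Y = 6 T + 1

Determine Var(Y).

For Y = aT + b: Var(Y) = a² * Var(T)
Var(T) = (13 - 5)^2/12 = 5.3333333
Var(Y) = 6² * 5.3333333 = 36 * 5.3333333 = 192

192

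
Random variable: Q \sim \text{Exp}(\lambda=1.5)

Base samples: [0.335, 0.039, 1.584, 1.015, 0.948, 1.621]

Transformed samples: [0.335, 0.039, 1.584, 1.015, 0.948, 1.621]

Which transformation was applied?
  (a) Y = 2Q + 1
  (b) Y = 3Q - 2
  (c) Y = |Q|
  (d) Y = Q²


Checking option (c) Y = |Q|:
  Q = 0.335 -> Y = 0.335 ✓
  Q = 0.039 -> Y = 0.039 ✓
  Q = 1.584 -> Y = 1.584 ✓
All samples match this transformation.

(c) |Q|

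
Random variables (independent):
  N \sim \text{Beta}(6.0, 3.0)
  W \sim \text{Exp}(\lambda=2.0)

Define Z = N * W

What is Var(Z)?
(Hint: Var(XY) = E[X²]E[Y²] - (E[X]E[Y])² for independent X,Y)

Var(XY) = E[X²]E[Y²] - (E[X]E[Y])²
E[N] = 0.66666667, Var(N) = 0.022222222
E[W] = 0.5, Var(W) = 0.25
E[N²] = 0.022222222 + 0.66666667² = 0.46666667
E[W²] = 0.25 + 0.5² = 0.5
Var(Z) = 0.46666667*0.5 - (0.66666667*0.5)²
= 0.23333333 - 0.11111111 = 0.12222222

0.12222222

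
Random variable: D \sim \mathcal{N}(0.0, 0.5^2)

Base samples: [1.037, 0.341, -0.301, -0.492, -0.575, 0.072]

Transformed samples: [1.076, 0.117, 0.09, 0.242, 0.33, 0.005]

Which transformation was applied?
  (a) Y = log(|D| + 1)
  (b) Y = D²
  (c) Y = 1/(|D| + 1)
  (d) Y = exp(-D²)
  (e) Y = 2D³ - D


Checking option (b) Y = D²:
  D = 1.037 -> Y = 1.076 ✓
  D = 0.341 -> Y = 0.117 ✓
  D = -0.301 -> Y = 0.09 ✓
All samples match this transformation.

(b) D²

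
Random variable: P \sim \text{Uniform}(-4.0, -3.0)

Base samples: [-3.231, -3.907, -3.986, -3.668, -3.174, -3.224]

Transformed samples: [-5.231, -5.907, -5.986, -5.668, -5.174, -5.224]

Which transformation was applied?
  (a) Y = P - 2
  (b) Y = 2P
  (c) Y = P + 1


Checking option (a) Y = P - 2:
  P = -3.231 -> Y = -5.231 ✓
  P = -3.907 -> Y = -5.907 ✓
  P = -3.986 -> Y = -5.986 ✓
All samples match this transformation.

(a) P - 2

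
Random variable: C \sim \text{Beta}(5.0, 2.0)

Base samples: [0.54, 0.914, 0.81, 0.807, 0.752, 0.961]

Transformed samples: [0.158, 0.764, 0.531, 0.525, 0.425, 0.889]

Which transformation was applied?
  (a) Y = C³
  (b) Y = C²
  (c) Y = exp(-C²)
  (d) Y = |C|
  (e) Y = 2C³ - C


Checking option (a) Y = C³:
  C = 0.54 -> Y = 0.158 ✓
  C = 0.914 -> Y = 0.764 ✓
  C = 0.81 -> Y = 0.531 ✓
All samples match this transformation.

(a) C³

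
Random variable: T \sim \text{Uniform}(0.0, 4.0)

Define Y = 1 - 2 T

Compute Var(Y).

For Y = aT + b: Var(Y) = a² * Var(T)
Var(T) = (4 - 0)^2/12 = 1.3333333
Var(Y) = (-2)² * 1.3333333 = 4 * 1.3333333 = 5.3333333

5.3333333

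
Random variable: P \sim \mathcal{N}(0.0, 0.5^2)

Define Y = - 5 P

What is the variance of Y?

For Y = aP + b: Var(Y) = a² * Var(P)
Var(P) = 0.5^2 = 0.25
Var(Y) = (-5)² * 0.25 = 25 * 0.25 = 6.25

6.25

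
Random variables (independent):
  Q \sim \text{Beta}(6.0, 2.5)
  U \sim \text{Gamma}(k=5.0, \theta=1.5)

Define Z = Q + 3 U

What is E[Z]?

E[Z] = 1*E[Q] + 3*E[U]
E[Q] = 0.70588235
E[U] = 7.5
E[Z] = 1*0.70588235 + 3*7.5 = 23.205882

23.205882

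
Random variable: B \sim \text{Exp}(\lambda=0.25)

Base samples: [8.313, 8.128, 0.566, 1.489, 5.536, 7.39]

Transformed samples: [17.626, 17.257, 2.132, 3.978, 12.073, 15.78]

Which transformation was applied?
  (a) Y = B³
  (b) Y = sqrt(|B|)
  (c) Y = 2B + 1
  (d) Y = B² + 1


Checking option (c) Y = 2B + 1:
  B = 8.313 -> Y = 17.626 ✓
  B = 8.128 -> Y = 17.257 ✓
  B = 0.566 -> Y = 2.132 ✓
All samples match this transformation.

(c) 2B + 1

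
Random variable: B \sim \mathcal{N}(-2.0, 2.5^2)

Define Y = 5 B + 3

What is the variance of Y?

For Y = aB + b: Var(Y) = a² * Var(B)
Var(B) = 2.5^2 = 6.25
Var(Y) = 5² * 6.25 = 25 * 6.25 = 156.25

156.25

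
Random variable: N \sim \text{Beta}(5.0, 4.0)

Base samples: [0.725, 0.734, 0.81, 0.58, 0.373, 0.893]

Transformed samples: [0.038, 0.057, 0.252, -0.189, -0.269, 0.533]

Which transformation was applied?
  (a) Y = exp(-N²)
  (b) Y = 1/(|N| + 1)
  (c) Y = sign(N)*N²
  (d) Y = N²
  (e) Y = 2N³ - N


Checking option (e) Y = 2N³ - N:
  N = 0.725 -> Y = 0.038 ✓
  N = 0.734 -> Y = 0.057 ✓
  N = 0.81 -> Y = 0.252 ✓
All samples match this transformation.

(e) 2N³ - N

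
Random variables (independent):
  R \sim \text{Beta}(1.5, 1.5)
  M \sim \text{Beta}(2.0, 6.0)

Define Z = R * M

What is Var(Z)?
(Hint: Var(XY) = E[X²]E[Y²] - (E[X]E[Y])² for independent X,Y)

Var(XY) = E[X²]E[Y²] - (E[X]E[Y])²
E[R] = 0.5, Var(R) = 0.0625
E[M] = 0.25, Var(M) = 0.020833333
E[R²] = 0.0625 + 0.5² = 0.3125
E[M²] = 0.020833333 + 0.25² = 0.083333333
Var(Z) = 0.3125*0.083333333 - (0.5*0.25)²
= 0.026041667 - 0.015625 = 0.010416667

0.010416667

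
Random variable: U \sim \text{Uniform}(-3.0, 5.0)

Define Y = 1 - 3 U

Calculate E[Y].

For Y = -3U + 1:
E[Y] = -3 * E[U] + 1
E[U] = (-3 + 5)/2 = 1
E[Y] = -3 * 1 + 1 = -2

-2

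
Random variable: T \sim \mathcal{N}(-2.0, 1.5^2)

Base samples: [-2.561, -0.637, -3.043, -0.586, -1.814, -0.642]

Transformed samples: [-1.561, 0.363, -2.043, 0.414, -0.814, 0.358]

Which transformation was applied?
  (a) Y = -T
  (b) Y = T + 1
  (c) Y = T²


Checking option (b) Y = T + 1:
  T = -2.561 -> Y = -1.561 ✓
  T = -0.637 -> Y = 0.363 ✓
  T = -3.043 -> Y = -2.043 ✓
All samples match this transformation.

(b) T + 1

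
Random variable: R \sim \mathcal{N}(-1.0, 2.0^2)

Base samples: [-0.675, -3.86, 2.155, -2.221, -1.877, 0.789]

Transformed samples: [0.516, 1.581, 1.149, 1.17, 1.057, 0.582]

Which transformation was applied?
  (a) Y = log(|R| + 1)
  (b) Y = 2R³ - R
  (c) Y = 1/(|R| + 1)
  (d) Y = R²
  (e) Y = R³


Checking option (a) Y = log(|R| + 1):
  R = -0.675 -> Y = 0.516 ✓
  R = -3.86 -> Y = 1.581 ✓
  R = 2.155 -> Y = 1.149 ✓
All samples match this transformation.

(a) log(|R| + 1)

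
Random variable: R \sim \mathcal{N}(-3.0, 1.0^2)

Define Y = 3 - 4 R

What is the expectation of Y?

For Y = -4R + 3:
E[Y] = -4 * E[R] + 3
E[R] = -3.0 = -3
E[Y] = -4 * (-3) + 3 = 15

15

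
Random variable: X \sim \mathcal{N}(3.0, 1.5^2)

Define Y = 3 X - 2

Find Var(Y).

For Y = aX + b: Var(Y) = a² * Var(X)
Var(X) = 1.5^2 = 2.25
Var(Y) = 3² * 2.25 = 9 * 2.25 = 20.25

20.25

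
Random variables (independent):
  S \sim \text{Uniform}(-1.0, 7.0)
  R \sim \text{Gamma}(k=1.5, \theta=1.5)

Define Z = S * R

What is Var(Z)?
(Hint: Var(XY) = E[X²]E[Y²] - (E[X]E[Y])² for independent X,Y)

Var(XY) = E[X²]E[Y²] - (E[X]E[Y])²
E[S] = 3, Var(S) = 5.3333333
E[R] = 2.25, Var(R) = 3.375
E[S²] = 5.3333333 + 3² = 14.333333
E[R²] = 3.375 + 2.25² = 8.4375
Var(Z) = 14.333333*8.4375 - (3*2.25)²
= 120.9375 - 45.5625 = 75.375

75.375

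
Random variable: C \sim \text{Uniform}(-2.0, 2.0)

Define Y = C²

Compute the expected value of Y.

E[C²] = Var(C) + (E[C])² = 1.3333333 + 0 = 1.3333333

1.3333333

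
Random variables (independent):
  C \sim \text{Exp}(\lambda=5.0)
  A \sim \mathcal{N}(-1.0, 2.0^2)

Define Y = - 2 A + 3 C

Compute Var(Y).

For independent RVs: Var(aX + bY) = a²Var(X) + b²Var(Y)
Var(C) = 0.04
Var(A) = 4
Var(Y) = 3²*0.04 + (-2)²*4
= 9*0.04 + 4*4 = 16.36

16.36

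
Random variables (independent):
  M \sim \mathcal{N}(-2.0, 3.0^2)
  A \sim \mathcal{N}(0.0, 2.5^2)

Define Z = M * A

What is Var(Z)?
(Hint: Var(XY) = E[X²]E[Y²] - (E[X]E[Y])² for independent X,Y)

Var(XY) = E[X²]E[Y²] - (E[X]E[Y])²
E[M] = -2, Var(M) = 9
E[A] = 0, Var(A) = 6.25
E[M²] = 9 + (-2)² = 13
E[A²] = 6.25 + 0² = 6.25
Var(Z) = 13*6.25 - (-2*0)²
= 81.25 - 0 = 81.25

81.25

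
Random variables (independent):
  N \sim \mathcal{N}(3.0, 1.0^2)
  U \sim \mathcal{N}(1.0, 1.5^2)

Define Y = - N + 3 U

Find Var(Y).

For independent RVs: Var(aX + bY) = a²Var(X) + b²Var(Y)
Var(N) = 1
Var(U) = 2.25
Var(Y) = (-1)²*1 + 3²*2.25
= 1*1 + 9*2.25 = 21.25

21.25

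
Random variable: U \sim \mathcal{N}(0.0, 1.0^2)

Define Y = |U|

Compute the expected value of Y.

For X ~ N(0, 1.0²), E[|X|] = sigma * sqrt(2/pi)
= 1.0 * sqrt(2/pi) = 0.79788456

0.79788456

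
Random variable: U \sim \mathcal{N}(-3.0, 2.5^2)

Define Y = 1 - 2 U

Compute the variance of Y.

For Y = aU + b: Var(Y) = a² * Var(U)
Var(U) = 2.5^2 = 6.25
Var(Y) = (-2)² * 6.25 = 4 * 6.25 = 25

25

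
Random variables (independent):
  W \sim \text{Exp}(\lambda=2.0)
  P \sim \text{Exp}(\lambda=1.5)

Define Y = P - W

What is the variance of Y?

For independent RVs: Var(aX + bY) = a²Var(X) + b²Var(Y)
Var(W) = 0.25
Var(P) = 0.44444444
Var(Y) = (-1)²*0.25 + 1²*0.44444444
= 1*0.25 + 1*0.44444444 = 0.69444444

0.69444444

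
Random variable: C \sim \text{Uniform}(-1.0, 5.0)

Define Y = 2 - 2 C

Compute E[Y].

For Y = -2C + 2:
E[Y] = -2 * E[C] + 2
E[C] = (-1 + 5)/2 = 2
E[Y] = -2 * 2 + 2 = -2

-2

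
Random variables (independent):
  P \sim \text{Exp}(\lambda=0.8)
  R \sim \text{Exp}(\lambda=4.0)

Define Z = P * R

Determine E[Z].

For independent RVs: E[XY] = E[X]*E[Y]
E[P] = 1.25
E[R] = 0.25
E[Z] = 1.25 * 0.25 = 0.3125

0.3125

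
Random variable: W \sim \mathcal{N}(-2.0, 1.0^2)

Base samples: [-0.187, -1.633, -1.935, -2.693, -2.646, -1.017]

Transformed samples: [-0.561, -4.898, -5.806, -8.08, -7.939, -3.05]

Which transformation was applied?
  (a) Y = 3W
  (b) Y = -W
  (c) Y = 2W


Checking option (a) Y = 3W:
  W = -0.187 -> Y = -0.561 ✓
  W = -1.633 -> Y = -4.898 ✓
  W = -1.935 -> Y = -5.806 ✓
All samples match this transformation.

(a) 3W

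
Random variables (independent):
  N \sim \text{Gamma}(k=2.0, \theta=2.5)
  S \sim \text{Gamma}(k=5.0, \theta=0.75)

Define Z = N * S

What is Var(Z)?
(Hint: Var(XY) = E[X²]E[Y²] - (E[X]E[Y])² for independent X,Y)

Var(XY) = E[X²]E[Y²] - (E[X]E[Y])²
E[N] = 5, Var(N) = 12.5
E[S] = 3.75, Var(S) = 2.8125
E[N²] = 12.5 + 5² = 37.5
E[S²] = 2.8125 + 3.75² = 16.875
Var(Z) = 37.5*16.875 - (5*3.75)²
= 632.8125 - 351.5625 = 281.25

281.25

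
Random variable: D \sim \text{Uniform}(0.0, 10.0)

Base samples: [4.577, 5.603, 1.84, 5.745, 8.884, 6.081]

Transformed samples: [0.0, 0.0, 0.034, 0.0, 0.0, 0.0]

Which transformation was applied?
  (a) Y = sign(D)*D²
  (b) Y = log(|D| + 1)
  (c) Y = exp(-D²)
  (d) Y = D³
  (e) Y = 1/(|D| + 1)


Checking option (c) Y = exp(-D²):
  D = 4.577 -> Y = 0.0 ✓
  D = 5.603 -> Y = 0.0 ✓
  D = 1.84 -> Y = 0.034 ✓
All samples match this transformation.

(c) exp(-D²)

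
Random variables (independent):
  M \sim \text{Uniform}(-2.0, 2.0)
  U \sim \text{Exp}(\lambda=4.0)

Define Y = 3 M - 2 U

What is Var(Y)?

For independent RVs: Var(aX + bY) = a²Var(X) + b²Var(Y)
Var(M) = 1.3333333
Var(U) = 0.0625
Var(Y) = 3²*1.3333333 + (-2)²*0.0625
= 9*1.3333333 + 4*0.0625 = 12.25

12.25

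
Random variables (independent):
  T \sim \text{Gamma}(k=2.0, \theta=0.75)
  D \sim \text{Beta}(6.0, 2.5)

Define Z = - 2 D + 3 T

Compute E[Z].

E[Z] = 3*E[T] - 2*E[D]
E[T] = 1.5
E[D] = 0.70588235
E[Z] = 3*1.5 - 2*0.70588235 = 3.0882353

3.0882353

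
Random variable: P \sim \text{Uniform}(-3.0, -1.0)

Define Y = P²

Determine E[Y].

Using E[X²] = Var(X) + (E[X])²:
E[P] = -2
Var(P) = (-1 + 3)^2/12 = 0.33333333
E[P²] = 0.33333333 + (-2)² = 0.33333333 + 4 = 4.3333333

4.3333333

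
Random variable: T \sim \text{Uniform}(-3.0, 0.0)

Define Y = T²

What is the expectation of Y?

E[T²] = Var(T) + (E[T])² = 0.75 + 2.25 = 3

3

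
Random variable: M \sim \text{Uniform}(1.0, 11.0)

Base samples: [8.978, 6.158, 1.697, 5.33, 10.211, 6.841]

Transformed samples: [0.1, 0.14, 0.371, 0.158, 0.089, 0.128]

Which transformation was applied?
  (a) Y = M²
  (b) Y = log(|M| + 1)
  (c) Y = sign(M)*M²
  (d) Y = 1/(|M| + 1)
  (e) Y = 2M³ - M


Checking option (d) Y = 1/(|M| + 1):
  M = 8.978 -> Y = 0.1 ✓
  M = 6.158 -> Y = 0.14 ✓
  M = 1.697 -> Y = 0.371 ✓
All samples match this transformation.

(d) 1/(|M| + 1)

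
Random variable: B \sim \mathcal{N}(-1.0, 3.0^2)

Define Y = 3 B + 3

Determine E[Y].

For Y = 3B + 3:
E[Y] = 3 * E[B] + 3
E[B] = -1.0 = -1
E[Y] = 3 * (-1) + 3 = 0

0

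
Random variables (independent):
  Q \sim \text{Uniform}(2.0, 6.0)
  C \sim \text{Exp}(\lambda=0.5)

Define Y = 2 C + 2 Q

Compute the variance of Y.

For independent RVs: Var(aX + bY) = a²Var(X) + b²Var(Y)
Var(Q) = 1.3333333
Var(C) = 4
Var(Y) = 2²*1.3333333 + 2²*4
= 4*1.3333333 + 4*4 = 21.333333

21.333333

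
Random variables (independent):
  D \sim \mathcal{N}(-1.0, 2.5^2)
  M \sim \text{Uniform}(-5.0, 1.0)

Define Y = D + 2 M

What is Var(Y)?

For independent RVs: Var(aX + bY) = a²Var(X) + b²Var(Y)
Var(D) = 6.25
Var(M) = 3
Var(Y) = 1²*6.25 + 2²*3
= 1*6.25 + 4*3 = 18.25

18.25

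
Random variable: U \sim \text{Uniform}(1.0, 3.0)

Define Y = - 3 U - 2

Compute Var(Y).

For Y = aU + b: Var(Y) = a² * Var(U)
Var(U) = (3 - 1)^2/12 = 0.33333333
Var(Y) = (-3)² * 0.33333333 = 9 * 0.33333333 = 3

3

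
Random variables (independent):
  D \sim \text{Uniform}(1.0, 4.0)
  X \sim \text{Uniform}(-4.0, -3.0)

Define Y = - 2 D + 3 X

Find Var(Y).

For independent RVs: Var(aX + bY) = a²Var(X) + b²Var(Y)
Var(D) = 0.75
Var(X) = 0.083333333
Var(Y) = (-2)²*0.75 + 3²*0.083333333
= 4*0.75 + 9*0.083333333 = 3.75

3.75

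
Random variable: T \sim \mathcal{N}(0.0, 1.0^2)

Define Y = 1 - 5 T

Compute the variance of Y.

For Y = aT + b: Var(Y) = a² * Var(T)
Var(T) = 1.0^2 = 1
Var(Y) = (-5)² * 1 = 25 * 1 = 25

25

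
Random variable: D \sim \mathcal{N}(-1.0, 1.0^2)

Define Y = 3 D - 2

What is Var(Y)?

For Y = aD + b: Var(Y) = a² * Var(D)
Var(D) = 1.0^2 = 1
Var(Y) = 3² * 1 = 9 * 1 = 9

9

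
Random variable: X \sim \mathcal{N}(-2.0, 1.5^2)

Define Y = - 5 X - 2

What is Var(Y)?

For Y = aX + b: Var(Y) = a² * Var(X)
Var(X) = 1.5^2 = 2.25
Var(Y) = (-5)² * 2.25 = 25 * 2.25 = 56.25

56.25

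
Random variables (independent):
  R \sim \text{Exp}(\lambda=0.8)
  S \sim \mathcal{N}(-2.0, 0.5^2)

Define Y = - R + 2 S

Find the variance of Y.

For independent RVs: Var(aX + bY) = a²Var(X) + b²Var(Y)
Var(R) = 1.5625
Var(S) = 0.25
Var(Y) = (-1)²*1.5625 + 2²*0.25
= 1*1.5625 + 4*0.25 = 2.5625

2.5625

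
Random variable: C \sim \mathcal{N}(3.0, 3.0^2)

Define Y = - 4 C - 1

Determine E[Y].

For Y = -4C - 1:
E[Y] = -4 * E[C] - 1
E[C] = 3.0 = 3
E[Y] = -4 * 3 - 1 = -13

-13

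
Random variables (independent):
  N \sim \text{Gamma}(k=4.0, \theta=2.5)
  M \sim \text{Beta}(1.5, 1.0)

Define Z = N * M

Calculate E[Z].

For independent RVs: E[XY] = E[X]*E[Y]
E[N] = 10
E[M] = 0.6
E[Z] = 10 * 0.6 = 6

6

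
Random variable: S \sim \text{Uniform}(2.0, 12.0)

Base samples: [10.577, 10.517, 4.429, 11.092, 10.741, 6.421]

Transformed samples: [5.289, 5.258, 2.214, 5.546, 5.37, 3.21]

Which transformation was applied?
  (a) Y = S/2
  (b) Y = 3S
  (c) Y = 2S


Checking option (a) Y = S/2:
  S = 10.577 -> Y = 5.289 ✓
  S = 10.517 -> Y = 5.258 ✓
  S = 4.429 -> Y = 2.214 ✓
All samples match this transformation.

(a) S/2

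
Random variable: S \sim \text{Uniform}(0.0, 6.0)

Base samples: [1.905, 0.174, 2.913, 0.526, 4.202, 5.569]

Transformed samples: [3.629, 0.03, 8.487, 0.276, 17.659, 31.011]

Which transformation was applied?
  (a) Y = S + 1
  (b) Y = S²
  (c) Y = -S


Checking option (b) Y = S²:
  S = 1.905 -> Y = 3.629 ✓
  S = 0.174 -> Y = 0.03 ✓
  S = 2.913 -> Y = 8.487 ✓
All samples match this transformation.

(b) S²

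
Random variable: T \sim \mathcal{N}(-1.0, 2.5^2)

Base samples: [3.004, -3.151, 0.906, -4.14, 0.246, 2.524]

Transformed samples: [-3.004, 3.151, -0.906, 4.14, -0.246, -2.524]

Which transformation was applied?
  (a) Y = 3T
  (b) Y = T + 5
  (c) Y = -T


Checking option (c) Y = -T:
  T = 3.004 -> Y = -3.004 ✓
  T = -3.151 -> Y = 3.151 ✓
  T = 0.906 -> Y = -0.906 ✓
All samples match this transformation.

(c) -T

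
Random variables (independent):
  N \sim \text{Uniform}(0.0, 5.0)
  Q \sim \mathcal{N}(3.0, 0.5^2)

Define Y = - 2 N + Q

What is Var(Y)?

For independent RVs: Var(aX + bY) = a²Var(X) + b²Var(Y)
Var(N) = 2.0833333
Var(Q) = 0.25
Var(Y) = (-2)²*2.0833333 + 1²*0.25
= 4*2.0833333 + 1*0.25 = 8.5833333

8.5833333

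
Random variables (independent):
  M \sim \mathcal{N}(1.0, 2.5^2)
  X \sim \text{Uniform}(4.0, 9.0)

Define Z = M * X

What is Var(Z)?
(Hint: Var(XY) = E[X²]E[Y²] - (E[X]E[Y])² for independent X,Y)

Var(XY) = E[X²]E[Y²] - (E[X]E[Y])²
E[M] = 1, Var(M) = 6.25
E[X] = 6.5, Var(X) = 2.0833333
E[M²] = 6.25 + 1² = 7.25
E[X²] = 2.0833333 + 6.5² = 44.333333
Var(Z) = 7.25*44.333333 - (1*6.5)²
= 321.41667 - 42.25 = 279.16667

279.16667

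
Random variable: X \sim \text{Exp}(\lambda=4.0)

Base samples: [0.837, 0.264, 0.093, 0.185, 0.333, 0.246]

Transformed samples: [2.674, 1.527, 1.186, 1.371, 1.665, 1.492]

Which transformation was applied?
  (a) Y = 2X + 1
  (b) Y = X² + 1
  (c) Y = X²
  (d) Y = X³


Checking option (a) Y = 2X + 1:
  X = 0.837 -> Y = 2.674 ✓
  X = 0.264 -> Y = 1.527 ✓
  X = 0.093 -> Y = 1.186 ✓
All samples match this transformation.

(a) 2X + 1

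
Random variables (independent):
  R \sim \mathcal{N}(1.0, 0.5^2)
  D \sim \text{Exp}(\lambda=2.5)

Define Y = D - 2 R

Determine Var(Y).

For independent RVs: Var(aX + bY) = a²Var(X) + b²Var(Y)
Var(R) = 0.25
Var(D) = 0.16
Var(Y) = (-2)²*0.25 + 1²*0.16
= 4*0.25 + 1*0.16 = 1.16

1.16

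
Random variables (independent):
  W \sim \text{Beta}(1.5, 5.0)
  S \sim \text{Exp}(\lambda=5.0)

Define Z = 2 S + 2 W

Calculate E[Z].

E[Z] = 2*E[W] + 2*E[S]
E[W] = 0.23076923
E[S] = 0.2
E[Z] = 2*0.23076923 + 2*0.2 = 0.86153846

0.86153846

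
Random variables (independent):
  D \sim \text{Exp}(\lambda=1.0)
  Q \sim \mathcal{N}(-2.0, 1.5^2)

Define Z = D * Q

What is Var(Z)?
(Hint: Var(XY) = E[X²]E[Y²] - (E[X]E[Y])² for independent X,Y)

Var(XY) = E[X²]E[Y²] - (E[X]E[Y])²
E[D] = 1, Var(D) = 1
E[Q] = -2, Var(Q) = 2.25
E[D²] = 1 + 1² = 2
E[Q²] = 2.25 + (-2)² = 6.25
Var(Z) = 2*6.25 - (1*(-2))²
= 12.5 - 4 = 8.5

8.5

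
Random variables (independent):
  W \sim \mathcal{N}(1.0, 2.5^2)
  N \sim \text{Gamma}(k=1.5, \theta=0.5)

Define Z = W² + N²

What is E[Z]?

E[Z] = E[W²] + E[N²]
E[W²] = Var(W) + E[W]² = 6.25 + 1 = 7.25
E[N²] = Var(N) + E[N]² = 0.375 + 0.5625 = 0.9375
E[Z] = 7.25 + 0.9375 = 8.1875

8.1875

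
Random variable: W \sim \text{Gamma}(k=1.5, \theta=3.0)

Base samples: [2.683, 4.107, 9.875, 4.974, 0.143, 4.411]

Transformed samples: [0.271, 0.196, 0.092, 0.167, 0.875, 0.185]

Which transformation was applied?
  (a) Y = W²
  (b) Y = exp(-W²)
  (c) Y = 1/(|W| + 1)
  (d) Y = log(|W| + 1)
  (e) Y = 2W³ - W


Checking option (c) Y = 1/(|W| + 1):
  W = 2.683 -> Y = 0.271 ✓
  W = 4.107 -> Y = 0.196 ✓
  W = 9.875 -> Y = 0.092 ✓
All samples match this transformation.

(c) 1/(|W| + 1)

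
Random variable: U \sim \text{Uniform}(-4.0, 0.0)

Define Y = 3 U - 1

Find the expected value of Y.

For Y = 3U - 1:
E[Y] = 3 * E[U] - 1
E[U] = (-4 + 0)/2 = -2
E[Y] = 3 * (-2) - 1 = -7

-7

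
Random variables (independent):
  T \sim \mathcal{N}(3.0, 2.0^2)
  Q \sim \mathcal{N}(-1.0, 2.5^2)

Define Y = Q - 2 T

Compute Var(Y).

For independent RVs: Var(aX + bY) = a²Var(X) + b²Var(Y)
Var(T) = 4
Var(Q) = 6.25
Var(Y) = (-2)²*4 + 1²*6.25
= 4*4 + 1*6.25 = 22.25

22.25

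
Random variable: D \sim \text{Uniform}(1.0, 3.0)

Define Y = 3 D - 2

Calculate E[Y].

For Y = 3D - 2:
E[Y] = 3 * E[D] - 2
E[D] = (1 + 3)/2 = 2
E[Y] = 3 * 2 - 2 = 4

4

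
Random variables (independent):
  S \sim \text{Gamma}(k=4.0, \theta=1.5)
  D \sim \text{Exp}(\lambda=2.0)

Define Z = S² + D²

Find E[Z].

E[Z] = E[S²] + E[D²]
E[S²] = Var(S) + E[S]² = 9 + 36 = 45
E[D²] = Var(D) + E[D]² = 0.25 + 0.25 = 0.5
E[Z] = 45 + 0.5 = 45.5

45.5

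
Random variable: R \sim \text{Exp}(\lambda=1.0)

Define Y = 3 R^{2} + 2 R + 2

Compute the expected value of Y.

E[Y] = 3*E[R²] + 2*E[R] + 2
E[R] = 1
E[R²] = Var(R) + (E[R])² = 1 + 1 = 2
E[Y] = 3*2 + 2*1 + 2 = 10

10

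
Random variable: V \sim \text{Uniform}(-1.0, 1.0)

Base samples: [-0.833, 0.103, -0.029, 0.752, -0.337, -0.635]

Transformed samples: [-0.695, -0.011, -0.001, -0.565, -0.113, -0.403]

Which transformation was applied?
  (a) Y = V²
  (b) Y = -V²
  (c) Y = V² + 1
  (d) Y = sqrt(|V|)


Checking option (b) Y = -V²:
  V = -0.833 -> Y = -0.695 ✓
  V = 0.103 -> Y = -0.011 ✓
  V = -0.029 -> Y = -0.001 ✓
All samples match this transformation.

(b) -V²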